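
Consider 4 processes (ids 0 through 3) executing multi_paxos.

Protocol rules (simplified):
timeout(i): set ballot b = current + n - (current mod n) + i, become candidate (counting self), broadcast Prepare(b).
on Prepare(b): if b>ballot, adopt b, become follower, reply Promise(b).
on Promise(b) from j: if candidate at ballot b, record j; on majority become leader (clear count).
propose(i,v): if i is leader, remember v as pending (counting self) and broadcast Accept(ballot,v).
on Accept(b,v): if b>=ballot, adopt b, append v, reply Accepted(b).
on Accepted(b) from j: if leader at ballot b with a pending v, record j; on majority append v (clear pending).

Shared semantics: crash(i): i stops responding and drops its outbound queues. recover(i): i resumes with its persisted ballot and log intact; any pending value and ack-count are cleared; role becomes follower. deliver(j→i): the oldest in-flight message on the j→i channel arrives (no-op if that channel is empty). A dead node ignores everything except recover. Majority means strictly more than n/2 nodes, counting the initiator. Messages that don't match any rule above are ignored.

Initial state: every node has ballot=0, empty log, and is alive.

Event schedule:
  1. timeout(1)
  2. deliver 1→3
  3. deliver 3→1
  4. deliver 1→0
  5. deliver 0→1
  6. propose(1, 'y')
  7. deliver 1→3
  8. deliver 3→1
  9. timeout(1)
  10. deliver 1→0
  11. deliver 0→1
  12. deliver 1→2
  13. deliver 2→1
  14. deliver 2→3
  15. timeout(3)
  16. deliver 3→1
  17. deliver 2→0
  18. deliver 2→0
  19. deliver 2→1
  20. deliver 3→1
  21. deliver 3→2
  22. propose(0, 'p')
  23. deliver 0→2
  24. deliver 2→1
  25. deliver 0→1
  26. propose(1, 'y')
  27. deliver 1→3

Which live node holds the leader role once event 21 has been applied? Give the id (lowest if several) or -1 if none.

-1

e1 timeout(1): 1[cand,b=5,-]
e2 deliver 1→3: 3[foll,b=5,-]
e3 deliver 3→1: ·
e4 deliver 1→0: 0[foll,b=5,-]
e5 deliver 0→1: 1[lead,b=5,-]
e6 propose(1,'y'): ·
e7 deliver 1→3: 3[foll,b=5,y]
e8 deliver 3→1: ·
e9 timeout(1): 1[cand,b=9,-]
e10 deliver 1→0: 0[foll,b=5,y]
e11 deliver 0→1: ·
e12 deliver 1→2: 2[foll,b=5,-]
e13 deliver 2→1: ·
e14 deliver 2→3: ·
e15 timeout(3): 3[cand,b=11,y]
e16 deliver 3→1: 1[foll,b=11,-]
e17 deliver 2→0: ·
e18 deliver 2→0: ·
e19 deliver 2→1: ·
e20 deliver 3→1: ·
e21 deliver 3→2: 2[foll,b=11,-]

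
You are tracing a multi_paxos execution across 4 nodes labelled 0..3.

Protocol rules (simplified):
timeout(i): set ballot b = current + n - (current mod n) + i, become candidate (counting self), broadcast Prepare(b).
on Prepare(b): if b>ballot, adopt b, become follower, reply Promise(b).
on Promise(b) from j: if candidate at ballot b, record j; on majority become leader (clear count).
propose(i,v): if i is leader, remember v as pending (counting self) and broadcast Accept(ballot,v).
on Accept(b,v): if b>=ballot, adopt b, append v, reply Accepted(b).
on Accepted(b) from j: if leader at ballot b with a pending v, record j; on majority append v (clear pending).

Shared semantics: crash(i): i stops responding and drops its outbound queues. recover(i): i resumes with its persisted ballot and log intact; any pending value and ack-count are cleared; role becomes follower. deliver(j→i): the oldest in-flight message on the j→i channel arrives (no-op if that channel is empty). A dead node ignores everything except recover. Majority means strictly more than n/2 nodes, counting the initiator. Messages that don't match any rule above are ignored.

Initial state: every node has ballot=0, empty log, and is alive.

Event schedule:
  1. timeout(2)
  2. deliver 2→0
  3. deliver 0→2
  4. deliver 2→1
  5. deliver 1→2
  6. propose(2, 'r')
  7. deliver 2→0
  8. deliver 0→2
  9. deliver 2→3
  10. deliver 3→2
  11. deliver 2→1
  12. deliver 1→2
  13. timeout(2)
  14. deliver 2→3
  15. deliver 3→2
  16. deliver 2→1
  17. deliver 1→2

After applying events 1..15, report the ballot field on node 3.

6

step 1 timeout(2): 2={cand,b=6,log=-}
step 2 deliver 2→0: 0={foll,b=6,log=-}
step 3 deliver 0→2: —
step 4 deliver 2→1: 1={foll,b=6,log=-}
step 5 deliver 1→2: 2={lead,b=6,log=-}
step 6 propose(2,'r'): —
step 7 deliver 2→0: 0={foll,b=6,log=r}
step 8 deliver 0→2: —
step 9 deliver 2→3: 3={foll,b=6,log=-}
step 10 deliver 3→2: —
step 11 deliver 2→1: 1={foll,b=6,log=r}
step 12 deliver 1→2: 2={lead,b=6,log=r}
step 13 timeout(2): 2={cand,b=10,log=r}
step 14 deliver 2→3: 3={foll,b=6,log=r}
step 15 deliver 3→2: —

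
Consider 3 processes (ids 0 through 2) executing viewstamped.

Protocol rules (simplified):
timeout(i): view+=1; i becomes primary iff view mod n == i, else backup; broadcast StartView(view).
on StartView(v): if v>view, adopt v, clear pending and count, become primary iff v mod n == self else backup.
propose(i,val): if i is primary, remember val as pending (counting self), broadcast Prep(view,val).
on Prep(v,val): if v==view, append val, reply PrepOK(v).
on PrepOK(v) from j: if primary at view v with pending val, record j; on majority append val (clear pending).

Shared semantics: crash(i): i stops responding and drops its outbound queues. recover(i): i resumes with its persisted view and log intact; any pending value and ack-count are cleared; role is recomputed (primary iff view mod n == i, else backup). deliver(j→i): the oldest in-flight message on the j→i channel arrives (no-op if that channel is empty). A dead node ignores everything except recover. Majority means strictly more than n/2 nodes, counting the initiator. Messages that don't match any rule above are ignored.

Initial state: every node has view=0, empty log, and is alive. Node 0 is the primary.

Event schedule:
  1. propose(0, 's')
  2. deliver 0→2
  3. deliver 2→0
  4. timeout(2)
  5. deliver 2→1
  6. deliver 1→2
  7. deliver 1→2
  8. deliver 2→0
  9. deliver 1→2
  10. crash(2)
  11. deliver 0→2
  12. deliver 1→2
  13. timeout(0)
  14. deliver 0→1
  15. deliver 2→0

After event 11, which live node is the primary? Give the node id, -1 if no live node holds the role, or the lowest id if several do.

1

step 1 propose(0,'s'): —
step 2 deliver 0→2: 2={back,v=0,log=s}
step 3 deliver 2→0: 0={prim,v=0,log=s}
step 4 timeout(2): 2={back,v=1,log=s}
step 5 deliver 2→1: 1={prim,v=1,log=-}
step 6 deliver 1→2: —
step 7 deliver 1→2: —
step 8 deliver 2→0: 0={back,v=1,log=s}
step 9 deliver 1→2: —
step 10 crash(2): 2={✗back,v=1,log=s}
step 11 deliver 0→2: —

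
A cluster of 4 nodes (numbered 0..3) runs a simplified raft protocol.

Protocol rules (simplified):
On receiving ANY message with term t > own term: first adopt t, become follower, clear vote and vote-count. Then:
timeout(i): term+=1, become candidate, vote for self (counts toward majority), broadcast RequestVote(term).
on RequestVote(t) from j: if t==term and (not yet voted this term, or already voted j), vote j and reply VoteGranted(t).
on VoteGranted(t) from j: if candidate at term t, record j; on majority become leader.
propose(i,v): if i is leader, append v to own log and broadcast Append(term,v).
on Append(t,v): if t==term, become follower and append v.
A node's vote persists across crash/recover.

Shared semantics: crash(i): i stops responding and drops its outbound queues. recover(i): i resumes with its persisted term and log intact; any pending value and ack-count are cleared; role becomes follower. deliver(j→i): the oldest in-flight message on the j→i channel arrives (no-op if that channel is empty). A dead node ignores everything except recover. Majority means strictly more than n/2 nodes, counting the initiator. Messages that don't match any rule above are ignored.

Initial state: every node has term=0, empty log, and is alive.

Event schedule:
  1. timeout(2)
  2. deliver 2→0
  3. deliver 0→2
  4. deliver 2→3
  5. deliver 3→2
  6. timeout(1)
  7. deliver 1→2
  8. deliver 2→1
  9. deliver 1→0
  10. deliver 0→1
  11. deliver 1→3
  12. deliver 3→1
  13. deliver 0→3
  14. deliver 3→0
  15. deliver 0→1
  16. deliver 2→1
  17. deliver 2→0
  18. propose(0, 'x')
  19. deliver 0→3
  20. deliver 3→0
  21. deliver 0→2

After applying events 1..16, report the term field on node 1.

1. timeout(2):  <2:cand t1 ->
2. deliver 2→0:  <0:foll t1 ->
3. deliver 0→2:  nop
4. deliver 2→3:  <3:foll t1 ->
5. deliver 3→2:  <2:lead t1 ->
6. timeout(1):  <1:cand t1 ->
7. deliver 1→2:  nop
8. deliver 2→1:  nop
9. deliver 1→0:  nop
10. deliver 0→1:  nop
11. deliver 1→3:  nop
12. deliver 3→1:  nop
13. deliver 0→3:  nop
14. deliver 3→0:  nop
15. deliver 0→1:  nop
16. deliver 2→1:  nop

1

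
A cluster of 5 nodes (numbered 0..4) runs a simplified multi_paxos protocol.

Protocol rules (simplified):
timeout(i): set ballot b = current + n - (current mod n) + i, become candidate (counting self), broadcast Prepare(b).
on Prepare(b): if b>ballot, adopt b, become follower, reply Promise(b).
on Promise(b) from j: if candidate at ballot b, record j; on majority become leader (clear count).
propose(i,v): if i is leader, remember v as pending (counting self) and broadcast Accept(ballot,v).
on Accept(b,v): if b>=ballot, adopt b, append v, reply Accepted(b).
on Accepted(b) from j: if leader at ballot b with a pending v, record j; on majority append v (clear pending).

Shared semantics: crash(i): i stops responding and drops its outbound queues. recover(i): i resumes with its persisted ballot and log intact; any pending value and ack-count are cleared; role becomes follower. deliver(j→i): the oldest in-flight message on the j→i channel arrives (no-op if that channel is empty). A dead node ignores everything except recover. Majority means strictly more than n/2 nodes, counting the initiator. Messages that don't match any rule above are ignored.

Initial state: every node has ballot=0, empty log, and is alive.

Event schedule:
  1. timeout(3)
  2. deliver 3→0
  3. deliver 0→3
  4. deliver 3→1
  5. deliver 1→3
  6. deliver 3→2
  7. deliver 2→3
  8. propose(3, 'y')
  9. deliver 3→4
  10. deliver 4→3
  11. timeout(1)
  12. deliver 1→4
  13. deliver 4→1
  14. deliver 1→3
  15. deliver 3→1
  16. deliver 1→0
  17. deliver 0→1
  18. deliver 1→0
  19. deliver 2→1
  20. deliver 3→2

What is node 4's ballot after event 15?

1. timeout(3):  <3:cand b8 ->
2. deliver 3→0:  <0:foll b8 ->
3. deliver 0→3:  nop
4. deliver 3→1:  <1:foll b8 ->
5. deliver 1→3:  <3:lead b8 ->
6. deliver 3→2:  <2:foll b8 ->
7. deliver 2→3:  nop
8. propose(3,'y'):  nop
9. deliver 3→4:  <4:foll b8 ->
10. deliver 4→3:  nop
11. timeout(1):  <1:cand b11 ->
12. deliver 1→4:  <4:foll b11 ->
13. deliver 4→1:  nop
14. deliver 1→3:  <3:foll b11 ->
15. deliver 3→1:  nop

11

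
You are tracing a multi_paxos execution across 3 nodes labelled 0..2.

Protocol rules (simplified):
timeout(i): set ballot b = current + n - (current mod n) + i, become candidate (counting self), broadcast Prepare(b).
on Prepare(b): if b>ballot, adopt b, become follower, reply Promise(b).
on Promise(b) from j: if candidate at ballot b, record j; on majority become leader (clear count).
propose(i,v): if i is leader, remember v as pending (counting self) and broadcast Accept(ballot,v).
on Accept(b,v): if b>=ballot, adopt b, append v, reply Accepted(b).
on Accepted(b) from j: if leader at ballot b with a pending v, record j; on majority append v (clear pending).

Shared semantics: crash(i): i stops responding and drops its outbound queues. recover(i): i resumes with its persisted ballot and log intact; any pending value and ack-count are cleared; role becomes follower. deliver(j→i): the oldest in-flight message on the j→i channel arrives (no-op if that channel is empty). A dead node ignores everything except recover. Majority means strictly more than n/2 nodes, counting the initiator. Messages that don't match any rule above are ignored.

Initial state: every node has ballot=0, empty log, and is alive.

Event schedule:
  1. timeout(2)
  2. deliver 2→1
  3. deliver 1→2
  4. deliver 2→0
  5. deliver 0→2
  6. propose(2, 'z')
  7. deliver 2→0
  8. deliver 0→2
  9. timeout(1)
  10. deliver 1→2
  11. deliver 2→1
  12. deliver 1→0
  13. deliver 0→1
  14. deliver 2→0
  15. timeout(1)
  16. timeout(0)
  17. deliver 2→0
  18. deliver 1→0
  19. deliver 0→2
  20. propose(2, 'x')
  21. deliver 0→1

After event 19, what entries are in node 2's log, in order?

step 1 timeout(2): 2={cand,b=5,log=-}
step 2 deliver 2→1: 1={foll,b=5,log=-}
step 3 deliver 1→2: 2={lead,b=5,log=-}
step 4 deliver 2→0: 0={foll,b=5,log=-}
step 5 deliver 0→2: —
step 6 propose(2,'z'): —
step 7 deliver 2→0: 0={foll,b=5,log=z}
step 8 deliver 0→2: 2={lead,b=5,log=z}
step 9 timeout(1): 1={cand,b=7,log=-}
step 10 deliver 1→2: 2={foll,b=7,log=z}
step 11 deliver 2→1: —
step 12 deliver 1→0: 0={foll,b=7,log=z}
step 13 deliver 0→1: 1={lead,b=7,log=-}
step 14 deliver 2→0: —
step 15 timeout(1): 1={cand,b=10,log=-}
step 16 timeout(0): 0={cand,b=9,log=z}
step 17 deliver 2→0: —
step 18 deliver 1→0: 0={foll,b=10,log=z}
step 19 deliver 0→2: 2={foll,b=9,log=z}

z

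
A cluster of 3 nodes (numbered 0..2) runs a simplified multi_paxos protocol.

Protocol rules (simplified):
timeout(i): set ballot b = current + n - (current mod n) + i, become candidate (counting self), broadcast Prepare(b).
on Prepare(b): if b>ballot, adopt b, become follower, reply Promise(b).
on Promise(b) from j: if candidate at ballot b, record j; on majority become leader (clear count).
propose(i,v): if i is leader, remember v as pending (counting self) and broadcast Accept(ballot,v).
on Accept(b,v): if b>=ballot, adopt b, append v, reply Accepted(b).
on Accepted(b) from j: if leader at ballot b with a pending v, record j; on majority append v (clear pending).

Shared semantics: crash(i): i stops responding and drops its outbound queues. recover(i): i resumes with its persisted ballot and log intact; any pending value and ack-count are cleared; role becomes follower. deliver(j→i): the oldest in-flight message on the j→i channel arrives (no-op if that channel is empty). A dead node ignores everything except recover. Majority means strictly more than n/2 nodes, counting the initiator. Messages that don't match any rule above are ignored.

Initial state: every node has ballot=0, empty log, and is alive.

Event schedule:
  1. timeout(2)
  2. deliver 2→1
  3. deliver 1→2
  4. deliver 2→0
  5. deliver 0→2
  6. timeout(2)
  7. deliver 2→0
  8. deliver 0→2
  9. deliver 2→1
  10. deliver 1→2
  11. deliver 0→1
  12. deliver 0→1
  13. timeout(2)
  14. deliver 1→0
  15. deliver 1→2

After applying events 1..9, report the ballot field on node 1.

step 1 timeout(2): 2={cand,b=5,log=-}
step 2 deliver 2→1: 1={foll,b=5,log=-}
step 3 deliver 1→2: 2={lead,b=5,log=-}
step 4 deliver 2→0: 0={foll,b=5,log=-}
step 5 deliver 0→2: —
step 6 timeout(2): 2={cand,b=8,log=-}
step 7 deliver 2→0: 0={foll,b=8,log=-}
step 8 deliver 0→2: 2={lead,b=8,log=-}
step 9 deliver 2→1: 1={foll,b=8,log=-}

8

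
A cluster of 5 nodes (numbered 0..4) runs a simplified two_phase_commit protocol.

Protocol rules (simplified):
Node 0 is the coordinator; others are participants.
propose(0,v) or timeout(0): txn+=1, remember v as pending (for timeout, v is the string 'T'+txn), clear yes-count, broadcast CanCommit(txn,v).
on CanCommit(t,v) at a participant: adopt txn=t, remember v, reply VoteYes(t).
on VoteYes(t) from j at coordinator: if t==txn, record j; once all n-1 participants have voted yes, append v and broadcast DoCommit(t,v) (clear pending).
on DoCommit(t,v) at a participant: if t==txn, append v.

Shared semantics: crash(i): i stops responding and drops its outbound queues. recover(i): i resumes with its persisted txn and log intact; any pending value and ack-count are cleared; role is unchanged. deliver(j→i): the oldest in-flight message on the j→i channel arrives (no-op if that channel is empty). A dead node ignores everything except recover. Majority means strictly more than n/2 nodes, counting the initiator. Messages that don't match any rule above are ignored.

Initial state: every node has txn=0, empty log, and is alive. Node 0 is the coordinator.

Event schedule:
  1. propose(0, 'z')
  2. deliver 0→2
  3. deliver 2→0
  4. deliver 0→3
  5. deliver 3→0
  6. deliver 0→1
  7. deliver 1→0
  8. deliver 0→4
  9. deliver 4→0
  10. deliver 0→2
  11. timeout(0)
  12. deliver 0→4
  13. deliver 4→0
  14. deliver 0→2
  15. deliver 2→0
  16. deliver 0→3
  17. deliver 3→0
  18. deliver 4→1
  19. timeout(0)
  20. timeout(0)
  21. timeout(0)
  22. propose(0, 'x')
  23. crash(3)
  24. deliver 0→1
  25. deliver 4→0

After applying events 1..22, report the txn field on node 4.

step 1 propose(0,'z'): 0={coor,t=1,log=-}
step 2 deliver 0→2: 2={part,t=1,log=-}
step 3 deliver 2→0: —
step 4 deliver 0→3: 3={part,t=1,log=-}
step 5 deliver 3→0: —
step 6 deliver 0→1: 1={part,t=1,log=-}
step 7 deliver 1→0: —
step 8 deliver 0→4: 4={part,t=1,log=-}
step 9 deliver 4→0: 0={coor,t=1,log=z}
step 10 deliver 0→2: 2={part,t=1,log=z}
step 11 timeout(0): 0={coor,t=2,log=z}
step 12 deliver 0→4: 4={part,t=1,log=z}
step 13 deliver 4→0: —
step 14 deliver 0→2: 2={part,t=2,log=z}
step 15 deliver 2→0: —
step 16 deliver 0→3: 3={part,t=1,log=z}
step 17 deliver 3→0: —
step 18 deliver 4→1: —
step 19 timeout(0): 0={coor,t=3,log=z}
step 20 timeout(0): 0={coor,t=4,log=z}
step 21 timeout(0): 0={coor,t=5,log=z}
step 22 propose(0,'x'): 0={coor,t=6,log=z}

1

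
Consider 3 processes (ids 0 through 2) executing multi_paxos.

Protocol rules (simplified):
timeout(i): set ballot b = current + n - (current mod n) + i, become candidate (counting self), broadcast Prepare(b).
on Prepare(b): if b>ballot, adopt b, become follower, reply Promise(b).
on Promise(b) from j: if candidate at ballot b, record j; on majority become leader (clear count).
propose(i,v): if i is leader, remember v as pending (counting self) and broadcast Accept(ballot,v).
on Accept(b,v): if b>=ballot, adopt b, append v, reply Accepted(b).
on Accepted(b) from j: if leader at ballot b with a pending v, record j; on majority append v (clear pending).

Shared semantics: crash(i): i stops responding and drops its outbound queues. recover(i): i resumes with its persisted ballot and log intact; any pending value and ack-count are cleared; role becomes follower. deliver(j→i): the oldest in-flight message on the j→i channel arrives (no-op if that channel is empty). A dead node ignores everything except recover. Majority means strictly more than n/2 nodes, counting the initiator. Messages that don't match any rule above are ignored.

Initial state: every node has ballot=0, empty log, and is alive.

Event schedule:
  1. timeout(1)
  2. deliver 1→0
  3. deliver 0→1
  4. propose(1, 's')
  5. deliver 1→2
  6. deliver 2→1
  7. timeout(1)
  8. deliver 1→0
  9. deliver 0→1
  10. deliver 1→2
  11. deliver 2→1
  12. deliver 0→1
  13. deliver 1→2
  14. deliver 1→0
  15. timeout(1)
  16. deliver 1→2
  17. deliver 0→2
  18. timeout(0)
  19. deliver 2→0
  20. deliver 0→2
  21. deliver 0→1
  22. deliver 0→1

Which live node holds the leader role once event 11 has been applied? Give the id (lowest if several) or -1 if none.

step 1 timeout(1): 1={cand,b=4,log=-}
step 2 deliver 1→0: 0={foll,b=4,log=-}
step 3 deliver 0→1: 1={lead,b=4,log=-}
step 4 propose(1,'s'): —
step 5 deliver 1→2: 2={foll,b=4,log=-}
step 6 deliver 2→1: —
step 7 timeout(1): 1={cand,b=7,log=-}
step 8 deliver 1→0: 0={foll,b=4,log=s}
step 9 deliver 0→1: —
step 10 deliver 1→2: 2={foll,b=4,log=s}
step 11 deliver 2→1: —

-1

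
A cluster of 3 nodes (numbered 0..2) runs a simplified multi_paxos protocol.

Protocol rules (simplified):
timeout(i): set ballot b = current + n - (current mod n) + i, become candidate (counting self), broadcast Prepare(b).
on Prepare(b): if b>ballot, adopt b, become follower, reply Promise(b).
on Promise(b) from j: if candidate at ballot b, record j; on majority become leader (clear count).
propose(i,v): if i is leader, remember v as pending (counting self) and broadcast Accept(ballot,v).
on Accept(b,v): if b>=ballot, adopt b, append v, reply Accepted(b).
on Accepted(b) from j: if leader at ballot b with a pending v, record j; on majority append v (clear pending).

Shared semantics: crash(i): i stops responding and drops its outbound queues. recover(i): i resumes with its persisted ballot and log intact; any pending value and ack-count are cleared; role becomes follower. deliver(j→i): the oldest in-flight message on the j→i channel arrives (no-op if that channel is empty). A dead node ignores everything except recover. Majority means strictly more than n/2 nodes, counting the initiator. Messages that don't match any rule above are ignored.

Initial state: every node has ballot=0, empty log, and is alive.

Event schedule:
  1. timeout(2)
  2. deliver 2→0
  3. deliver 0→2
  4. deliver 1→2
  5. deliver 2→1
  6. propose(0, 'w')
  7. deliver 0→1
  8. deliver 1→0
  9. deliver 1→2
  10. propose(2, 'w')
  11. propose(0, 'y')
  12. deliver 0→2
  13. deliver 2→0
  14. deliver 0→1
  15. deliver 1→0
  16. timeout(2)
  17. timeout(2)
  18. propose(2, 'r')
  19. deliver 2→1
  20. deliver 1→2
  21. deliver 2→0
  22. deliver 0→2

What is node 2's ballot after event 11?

5

1. timeout(2):  <2:cand b5 ->
2. deliver 2→0:  <0:foll b5 ->
3. deliver 0→2:  <2:lead b5 ->
4. deliver 1→2:  nop
5. deliver 2→1:  <1:foll b5 ->
6. propose(0,'w'):  nop
7. deliver 0→1:  nop
8. deliver 1→0:  nop
9. deliver 1→2:  nop
10. propose(2,'w'):  nop
11. propose(0,'y'):  nop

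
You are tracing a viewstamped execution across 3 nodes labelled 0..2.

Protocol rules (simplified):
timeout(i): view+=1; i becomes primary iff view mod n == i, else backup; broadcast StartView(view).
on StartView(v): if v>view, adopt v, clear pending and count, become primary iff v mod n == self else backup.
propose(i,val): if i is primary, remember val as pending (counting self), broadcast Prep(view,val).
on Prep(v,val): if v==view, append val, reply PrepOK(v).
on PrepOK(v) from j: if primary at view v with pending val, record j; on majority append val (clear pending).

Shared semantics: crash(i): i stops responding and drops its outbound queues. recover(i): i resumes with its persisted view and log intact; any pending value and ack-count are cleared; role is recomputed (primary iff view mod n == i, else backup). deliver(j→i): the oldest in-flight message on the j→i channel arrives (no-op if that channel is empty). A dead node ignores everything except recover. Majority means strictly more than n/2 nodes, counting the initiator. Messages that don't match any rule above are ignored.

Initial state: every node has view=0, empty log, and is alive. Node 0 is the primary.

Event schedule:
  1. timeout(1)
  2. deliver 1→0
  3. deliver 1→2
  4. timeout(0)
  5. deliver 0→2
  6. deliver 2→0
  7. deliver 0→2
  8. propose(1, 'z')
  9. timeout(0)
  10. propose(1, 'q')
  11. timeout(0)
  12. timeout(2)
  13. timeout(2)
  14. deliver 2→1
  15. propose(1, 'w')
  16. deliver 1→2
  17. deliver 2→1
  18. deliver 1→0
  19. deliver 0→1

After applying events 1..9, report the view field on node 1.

1

after 1 — timeout(1): n1:prim/v1/[-]
after 2 — deliver 1→0: n0:back/v1/[-]
after 3 — deliver 1→2: n2:back/v1/[-]
after 4 — timeout(0): n0:back/v2/[-]
after 5 — deliver 0→2: n2:prim/v2/[-]
after 6 — deliver 2→0: ·
after 7 — deliver 0→2: ·
after 8 — propose(1,'z'): ·
after 9 — timeout(0): n0:prim/v3/[-]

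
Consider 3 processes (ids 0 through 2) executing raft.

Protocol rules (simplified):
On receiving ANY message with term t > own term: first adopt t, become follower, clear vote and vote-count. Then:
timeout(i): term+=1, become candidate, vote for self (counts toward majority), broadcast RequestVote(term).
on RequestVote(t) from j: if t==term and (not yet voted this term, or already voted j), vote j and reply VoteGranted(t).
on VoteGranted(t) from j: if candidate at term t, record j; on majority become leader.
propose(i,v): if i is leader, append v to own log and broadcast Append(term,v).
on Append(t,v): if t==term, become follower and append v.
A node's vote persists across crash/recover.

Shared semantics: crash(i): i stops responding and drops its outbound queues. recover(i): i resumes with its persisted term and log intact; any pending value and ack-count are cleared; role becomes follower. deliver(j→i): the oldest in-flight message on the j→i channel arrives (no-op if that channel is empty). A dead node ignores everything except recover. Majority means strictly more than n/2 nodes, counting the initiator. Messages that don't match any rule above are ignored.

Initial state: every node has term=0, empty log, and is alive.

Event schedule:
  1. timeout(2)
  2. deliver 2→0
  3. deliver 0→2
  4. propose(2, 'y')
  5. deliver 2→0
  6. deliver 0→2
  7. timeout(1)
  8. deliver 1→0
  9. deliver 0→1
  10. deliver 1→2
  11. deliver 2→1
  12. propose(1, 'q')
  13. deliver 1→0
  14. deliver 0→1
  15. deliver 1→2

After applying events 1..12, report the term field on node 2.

step 1 timeout(2): 2={cand,t=1,log=-}
step 2 deliver 2→0: 0={foll,t=1,log=-}
step 3 deliver 0→2: 2={lead,t=1,log=-}
step 4 propose(2,'y'): 2={lead,t=1,log=y}
step 5 deliver 2→0: 0={foll,t=1,log=y}
step 6 deliver 0→2: —
step 7 timeout(1): 1={cand,t=1,log=-}
step 8 deliver 1→0: —
step 9 deliver 0→1: —
step 10 deliver 1→2: —
step 11 deliver 2→1: —
step 12 propose(1,'q'): —

1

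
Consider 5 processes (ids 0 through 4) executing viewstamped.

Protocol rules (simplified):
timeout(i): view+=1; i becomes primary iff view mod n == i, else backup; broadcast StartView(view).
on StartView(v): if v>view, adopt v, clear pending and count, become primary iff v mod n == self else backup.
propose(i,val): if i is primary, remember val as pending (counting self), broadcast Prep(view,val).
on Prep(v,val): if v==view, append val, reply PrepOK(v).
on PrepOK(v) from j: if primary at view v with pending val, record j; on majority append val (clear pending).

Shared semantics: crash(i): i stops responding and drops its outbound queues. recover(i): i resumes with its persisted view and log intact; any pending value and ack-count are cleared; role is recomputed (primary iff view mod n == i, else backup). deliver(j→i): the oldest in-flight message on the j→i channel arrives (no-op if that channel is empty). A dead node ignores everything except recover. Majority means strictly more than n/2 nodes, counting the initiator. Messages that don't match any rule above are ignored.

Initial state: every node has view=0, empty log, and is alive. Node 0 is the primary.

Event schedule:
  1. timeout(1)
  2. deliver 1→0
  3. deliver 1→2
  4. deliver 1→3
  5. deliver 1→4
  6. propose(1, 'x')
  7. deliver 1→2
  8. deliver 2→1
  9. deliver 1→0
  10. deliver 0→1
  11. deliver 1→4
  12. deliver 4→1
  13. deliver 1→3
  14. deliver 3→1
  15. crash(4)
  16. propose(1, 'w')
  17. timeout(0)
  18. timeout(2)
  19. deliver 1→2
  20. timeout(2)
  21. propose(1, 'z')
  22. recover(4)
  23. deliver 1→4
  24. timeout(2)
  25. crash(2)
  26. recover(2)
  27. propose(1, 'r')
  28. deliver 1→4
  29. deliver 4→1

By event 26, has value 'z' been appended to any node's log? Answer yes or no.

no

step 1 timeout(1): 1={prim,v=1,log=-}
step 2 deliver 1→0: 0={back,v=1,log=-}
step 3 deliver 1→2: 2={back,v=1,log=-}
step 4 deliver 1→3: 3={back,v=1,log=-}
step 5 deliver 1→4: 4={back,v=1,log=-}
step 6 propose(1,'x'): —
step 7 deliver 1→2: 2={back,v=1,log=x}
step 8 deliver 2→1: —
step 9 deliver 1→0: 0={back,v=1,log=x}
step 10 deliver 0→1: 1={prim,v=1,log=x}
step 11 deliver 1→4: 4={back,v=1,log=x}
step 12 deliver 4→1: —
step 13 deliver 1→3: 3={back,v=1,log=x}
step 14 deliver 3→1: —
step 15 crash(4): 4={✗back,v=1,log=x}
step 16 propose(1,'w'): —
step 17 timeout(0): 0={back,v=2,log=x}
step 18 timeout(2): 2={prim,v=2,log=x}
step 19 deliver 1→2: —
step 20 timeout(2): 2={back,v=3,log=x}
step 21 propose(1,'z'): —
step 22 recover(4): 4={back,v=1,log=x}
step 23 deliver 1→4: 4={back,v=1,log=x,w}
step 24 timeout(2): 2={back,v=4,log=x}
step 25 crash(2): 2={✗back,v=4,log=x}
step 26 recover(2): 2={back,v=4,log=x}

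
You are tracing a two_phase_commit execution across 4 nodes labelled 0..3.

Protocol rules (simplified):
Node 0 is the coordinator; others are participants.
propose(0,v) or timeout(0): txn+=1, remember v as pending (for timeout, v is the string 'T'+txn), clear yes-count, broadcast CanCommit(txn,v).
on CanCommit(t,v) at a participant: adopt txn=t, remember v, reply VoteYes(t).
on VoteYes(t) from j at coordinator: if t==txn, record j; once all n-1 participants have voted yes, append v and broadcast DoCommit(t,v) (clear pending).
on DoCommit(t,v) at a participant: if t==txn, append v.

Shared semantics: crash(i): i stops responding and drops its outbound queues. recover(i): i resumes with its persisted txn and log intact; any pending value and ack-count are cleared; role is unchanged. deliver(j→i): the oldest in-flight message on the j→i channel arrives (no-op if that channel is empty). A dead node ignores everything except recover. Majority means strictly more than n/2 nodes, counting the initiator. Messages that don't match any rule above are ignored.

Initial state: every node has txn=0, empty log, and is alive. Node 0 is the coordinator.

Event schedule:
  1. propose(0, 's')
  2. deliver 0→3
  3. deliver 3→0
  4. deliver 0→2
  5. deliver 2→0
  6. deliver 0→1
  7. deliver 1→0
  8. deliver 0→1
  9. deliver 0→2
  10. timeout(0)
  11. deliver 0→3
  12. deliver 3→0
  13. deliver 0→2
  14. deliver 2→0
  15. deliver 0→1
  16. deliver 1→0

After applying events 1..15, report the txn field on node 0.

[1] propose(0,'s') → N0(coor t1 [-])
[2] deliver 0→3 → N3(part t1 [-])
[3] deliver 3→0 → ∅
[4] deliver 0→2 → N2(part t1 [-])
[5] deliver 2→0 → ∅
[6] deliver 0→1 → N1(part t1 [-])
[7] deliver 1→0 → N0(coor t1 [s])
[8] deliver 0→1 → N1(part t1 [s])
[9] deliver 0→2 → N2(part t1 [s])
[10] timeout(0) → N0(coor t2 [s])
[11] deliver 0→3 → N3(part t1 [s])
[12] deliver 3→0 → ∅
[13] deliver 0→2 → N2(part t2 [s])
[14] deliver 2→0 → ∅
[15] deliver 0→1 → N1(part t2 [s])

2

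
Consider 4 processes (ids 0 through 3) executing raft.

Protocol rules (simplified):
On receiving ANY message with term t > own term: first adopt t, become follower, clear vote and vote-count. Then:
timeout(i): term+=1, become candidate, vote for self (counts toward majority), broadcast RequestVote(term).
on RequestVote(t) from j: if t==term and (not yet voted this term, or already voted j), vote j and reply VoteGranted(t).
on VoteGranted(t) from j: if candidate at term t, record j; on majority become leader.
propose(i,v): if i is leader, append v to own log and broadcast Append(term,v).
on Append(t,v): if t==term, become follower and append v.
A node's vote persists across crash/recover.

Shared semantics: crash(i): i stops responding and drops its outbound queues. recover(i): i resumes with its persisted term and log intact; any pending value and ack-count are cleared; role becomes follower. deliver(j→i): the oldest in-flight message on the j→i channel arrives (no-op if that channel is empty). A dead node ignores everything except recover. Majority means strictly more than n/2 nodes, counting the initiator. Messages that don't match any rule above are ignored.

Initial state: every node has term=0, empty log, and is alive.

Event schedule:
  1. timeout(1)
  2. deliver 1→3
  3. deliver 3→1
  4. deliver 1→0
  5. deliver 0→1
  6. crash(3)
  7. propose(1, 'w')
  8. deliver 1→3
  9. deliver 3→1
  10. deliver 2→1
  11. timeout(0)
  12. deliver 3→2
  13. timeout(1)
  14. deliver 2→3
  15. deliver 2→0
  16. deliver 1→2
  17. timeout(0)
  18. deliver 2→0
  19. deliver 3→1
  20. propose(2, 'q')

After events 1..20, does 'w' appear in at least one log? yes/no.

after 1 — timeout(1): n1:cand/t1/[-]
after 2 — deliver 1→3: n3:foll/t1/[-]
after 3 — deliver 3→1: ·
after 4 — deliver 1→0: n0:foll/t1/[-]
after 5 — deliver 0→1: n1:lead/t1/[-]
after 6 — crash(3): n3:✗foll/t1/[-]
after 7 — propose(1,'w'): n1:lead/t1/[w]
after 8 — deliver 1→3: ·
after 9 — deliver 3→1: ·
after 10 — deliver 2→1: ·
after 11 — timeout(0): n0:cand/t2/[-]
after 12 — deliver 3→2: ·
after 13 — timeout(1): n1:cand/t2/[w]
after 14 — deliver 2→3: ·
after 15 — deliver 2→0: ·
after 16 — deliver 1→2: n2:foll/t1/[-]
after 17 — timeout(0): n0:cand/t3/[-]
after 18 — deliver 2→0: ·
after 19 — deliver 3→1: ·
after 20 — propose(2,'q'): ·

yes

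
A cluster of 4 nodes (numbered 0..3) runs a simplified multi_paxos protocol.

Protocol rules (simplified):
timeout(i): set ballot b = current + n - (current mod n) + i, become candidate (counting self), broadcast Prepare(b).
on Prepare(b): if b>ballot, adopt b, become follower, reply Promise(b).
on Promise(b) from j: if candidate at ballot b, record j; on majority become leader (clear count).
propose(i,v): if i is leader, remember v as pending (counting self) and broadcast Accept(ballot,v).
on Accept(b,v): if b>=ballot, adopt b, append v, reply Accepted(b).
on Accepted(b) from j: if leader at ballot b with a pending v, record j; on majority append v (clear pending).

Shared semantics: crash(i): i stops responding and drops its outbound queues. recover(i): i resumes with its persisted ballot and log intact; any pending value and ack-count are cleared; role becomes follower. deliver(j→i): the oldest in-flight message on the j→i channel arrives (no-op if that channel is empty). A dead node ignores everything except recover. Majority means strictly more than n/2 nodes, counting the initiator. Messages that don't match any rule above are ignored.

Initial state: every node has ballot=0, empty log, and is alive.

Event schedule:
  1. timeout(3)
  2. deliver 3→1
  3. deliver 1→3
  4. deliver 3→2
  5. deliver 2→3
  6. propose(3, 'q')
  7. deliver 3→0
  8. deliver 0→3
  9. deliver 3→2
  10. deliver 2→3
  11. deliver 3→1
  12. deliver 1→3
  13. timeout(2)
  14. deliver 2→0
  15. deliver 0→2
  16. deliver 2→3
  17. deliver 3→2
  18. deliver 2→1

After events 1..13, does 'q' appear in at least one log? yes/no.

yes

e1 timeout(3): 3[cand,b=7,-]
e2 deliver 3→1: 1[foll,b=7,-]
e3 deliver 1→3: ·
e4 deliver 3→2: 2[foll,b=7,-]
e5 deliver 2→3: 3[lead,b=7,-]
e6 propose(3,'q'): ·
e7 deliver 3→0: 0[foll,b=7,-]
e8 deliver 0→3: ·
e9 deliver 3→2: 2[foll,b=7,q]
e10 deliver 2→3: ·
e11 deliver 3→1: 1[foll,b=7,q]
e12 deliver 1→3: 3[lead,b=7,q]
e13 timeout(2): 2[cand,b=10,q]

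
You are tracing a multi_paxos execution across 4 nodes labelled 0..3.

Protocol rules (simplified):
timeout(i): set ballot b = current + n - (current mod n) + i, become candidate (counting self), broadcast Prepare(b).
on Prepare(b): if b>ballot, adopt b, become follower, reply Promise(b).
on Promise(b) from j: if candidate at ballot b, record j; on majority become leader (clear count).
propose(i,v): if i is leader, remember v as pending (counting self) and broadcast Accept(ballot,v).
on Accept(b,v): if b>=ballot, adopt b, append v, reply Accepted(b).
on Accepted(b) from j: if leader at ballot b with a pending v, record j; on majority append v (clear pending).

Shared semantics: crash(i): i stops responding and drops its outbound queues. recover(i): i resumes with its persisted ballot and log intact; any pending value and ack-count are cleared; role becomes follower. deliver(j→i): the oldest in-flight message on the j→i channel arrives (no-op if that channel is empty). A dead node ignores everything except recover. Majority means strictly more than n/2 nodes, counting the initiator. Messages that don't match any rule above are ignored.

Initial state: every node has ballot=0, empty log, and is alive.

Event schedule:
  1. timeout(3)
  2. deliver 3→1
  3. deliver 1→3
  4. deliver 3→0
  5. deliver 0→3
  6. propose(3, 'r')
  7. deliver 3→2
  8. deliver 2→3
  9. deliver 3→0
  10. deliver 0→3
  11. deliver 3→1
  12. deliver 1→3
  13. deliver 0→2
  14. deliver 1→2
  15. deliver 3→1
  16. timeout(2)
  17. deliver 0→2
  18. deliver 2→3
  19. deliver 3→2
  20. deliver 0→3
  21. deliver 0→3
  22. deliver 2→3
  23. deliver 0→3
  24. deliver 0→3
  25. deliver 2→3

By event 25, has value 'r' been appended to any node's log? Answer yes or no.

e1 timeout(3): 3[cand,b=7,-]
e2 deliver 3→1: 1[foll,b=7,-]
e3 deliver 1→3: ·
e4 deliver 3→0: 0[foll,b=7,-]
e5 deliver 0→3: 3[lead,b=7,-]
e6 propose(3,'r'): ·
e7 deliver 3→2: 2[foll,b=7,-]
e8 deliver 2→3: ·
e9 deliver 3→0: 0[foll,b=7,r]
e10 deliver 0→3: ·
e11 deliver 3→1: 1[foll,b=7,r]
e12 deliver 1→3: 3[lead,b=7,r]
e13 deliver 0→2: ·
e14 deliver 1→2: ·
e15 deliver 3→1: ·
e16 timeout(2): 2[cand,b=10,-]
e17 deliver 0→2: ·
e18 deliver 2→3: 3[foll,b=10,r]
e19 deliver 3→2: ·
e20 deliver 0→3: ·
e21 deliver 0→3: ·
e22 deliver 2→3: ·
e23 deliver 0→3: ·
e24 deliver 0→3: ·
e25 deliver 2→3: ·

yes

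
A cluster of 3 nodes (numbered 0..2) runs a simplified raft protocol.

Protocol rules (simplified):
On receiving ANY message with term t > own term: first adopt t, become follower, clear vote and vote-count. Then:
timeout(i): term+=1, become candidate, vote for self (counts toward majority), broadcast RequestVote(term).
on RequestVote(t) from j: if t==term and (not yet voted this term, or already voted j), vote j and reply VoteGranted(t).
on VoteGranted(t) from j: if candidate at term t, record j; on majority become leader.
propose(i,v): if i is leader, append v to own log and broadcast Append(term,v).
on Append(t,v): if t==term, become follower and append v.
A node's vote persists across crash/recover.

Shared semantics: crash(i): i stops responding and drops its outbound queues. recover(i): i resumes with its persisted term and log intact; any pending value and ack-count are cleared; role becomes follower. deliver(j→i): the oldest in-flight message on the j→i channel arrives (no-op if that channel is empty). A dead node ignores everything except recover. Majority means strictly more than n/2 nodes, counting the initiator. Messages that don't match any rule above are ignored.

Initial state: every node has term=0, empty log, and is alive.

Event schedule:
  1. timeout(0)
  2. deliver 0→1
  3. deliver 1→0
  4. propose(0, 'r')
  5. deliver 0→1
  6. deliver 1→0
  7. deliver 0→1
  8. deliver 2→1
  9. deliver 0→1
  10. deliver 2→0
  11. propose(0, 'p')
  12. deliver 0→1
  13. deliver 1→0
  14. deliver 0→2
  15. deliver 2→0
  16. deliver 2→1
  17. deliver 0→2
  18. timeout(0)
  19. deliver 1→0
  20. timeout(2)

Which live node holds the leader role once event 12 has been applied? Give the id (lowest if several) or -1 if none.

0

after 1 — timeout(0): n0:cand/t1/[-]
after 2 — deliver 0→1: n1:foll/t1/[-]
after 3 — deliver 1→0: n0:lead/t1/[-]
after 4 — propose(0,'r'): n0:lead/t1/[r]
after 5 — deliver 0→1: n1:foll/t1/[r]
after 6 — deliver 1→0: ·
after 7 — deliver 0→1: ·
after 8 — deliver 2→1: ·
after 9 — deliver 0→1: ·
after 10 — deliver 2→0: ·
after 11 — propose(0,'p'): n0:lead/t1/[r,p]
after 12 — deliver 0→1: n1:foll/t1/[r,p]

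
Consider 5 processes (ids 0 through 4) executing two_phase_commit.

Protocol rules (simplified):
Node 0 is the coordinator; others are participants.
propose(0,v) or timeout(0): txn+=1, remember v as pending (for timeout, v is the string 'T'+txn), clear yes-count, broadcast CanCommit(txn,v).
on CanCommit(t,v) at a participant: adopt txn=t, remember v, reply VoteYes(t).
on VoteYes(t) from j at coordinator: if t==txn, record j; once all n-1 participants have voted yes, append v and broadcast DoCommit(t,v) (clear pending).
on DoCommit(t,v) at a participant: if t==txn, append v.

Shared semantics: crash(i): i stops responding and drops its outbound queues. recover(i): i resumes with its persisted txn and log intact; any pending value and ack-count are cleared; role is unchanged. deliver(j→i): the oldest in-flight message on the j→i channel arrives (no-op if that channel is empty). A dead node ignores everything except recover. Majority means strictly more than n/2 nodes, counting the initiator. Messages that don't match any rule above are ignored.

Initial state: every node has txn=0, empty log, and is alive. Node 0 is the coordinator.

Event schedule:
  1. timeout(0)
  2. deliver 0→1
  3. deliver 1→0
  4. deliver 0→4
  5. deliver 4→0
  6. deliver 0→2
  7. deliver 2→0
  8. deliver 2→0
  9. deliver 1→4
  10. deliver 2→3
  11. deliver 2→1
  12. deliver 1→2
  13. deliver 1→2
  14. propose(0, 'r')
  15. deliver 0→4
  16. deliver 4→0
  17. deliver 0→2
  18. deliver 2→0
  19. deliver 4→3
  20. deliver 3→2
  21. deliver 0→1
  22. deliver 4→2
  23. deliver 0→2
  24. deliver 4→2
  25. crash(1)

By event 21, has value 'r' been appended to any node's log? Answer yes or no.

e1 timeout(0): 0[coor,t=1,-]
e2 deliver 0→1: 1[part,t=1,-]
e3 deliver 1→0: ·
e4 deliver 0→4: 4[part,t=1,-]
e5 deliver 4→0: ·
e6 deliver 0→2: 2[part,t=1,-]
e7 deliver 2→0: ·
e8 deliver 2→0: ·
e9 deliver 1→4: ·
e10 deliver 2→3: ·
e11 deliver 2→1: ·
e12 deliver 1→2: ·
e13 deliver 1→2: ·
e14 propose(0,'r'): 0[coor,t=2,-]
e15 deliver 0→4: 4[part,t=2,-]
e16 deliver 4→0: ·
e17 deliver 0→2: 2[part,t=2,-]
e18 deliver 2→0: ·
e19 deliver 4→3: ·
e20 deliver 3→2: ·
e21 deliver 0→1: 1[part,t=2,-]

no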